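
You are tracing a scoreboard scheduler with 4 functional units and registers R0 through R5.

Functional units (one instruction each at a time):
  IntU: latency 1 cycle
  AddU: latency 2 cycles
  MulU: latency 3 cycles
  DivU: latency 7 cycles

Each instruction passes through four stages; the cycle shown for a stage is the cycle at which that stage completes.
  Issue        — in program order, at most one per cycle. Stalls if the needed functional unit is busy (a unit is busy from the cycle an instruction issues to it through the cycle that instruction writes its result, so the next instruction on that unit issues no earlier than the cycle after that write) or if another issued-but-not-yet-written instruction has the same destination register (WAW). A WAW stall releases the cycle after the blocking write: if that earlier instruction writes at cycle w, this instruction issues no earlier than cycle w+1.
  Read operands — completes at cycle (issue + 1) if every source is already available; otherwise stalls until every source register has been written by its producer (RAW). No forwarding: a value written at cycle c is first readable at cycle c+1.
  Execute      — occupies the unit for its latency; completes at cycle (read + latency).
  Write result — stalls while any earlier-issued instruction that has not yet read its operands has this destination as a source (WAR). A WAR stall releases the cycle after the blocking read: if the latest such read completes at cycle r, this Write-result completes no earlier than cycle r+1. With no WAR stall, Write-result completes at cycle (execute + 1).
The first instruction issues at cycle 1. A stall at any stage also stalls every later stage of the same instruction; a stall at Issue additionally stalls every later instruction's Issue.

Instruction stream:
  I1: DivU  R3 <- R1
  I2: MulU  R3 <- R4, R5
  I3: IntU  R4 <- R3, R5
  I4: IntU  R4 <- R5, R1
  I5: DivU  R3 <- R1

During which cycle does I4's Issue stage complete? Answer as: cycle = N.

cycle = 20

I1: IS=1 RO=2 EX=9 WR=10
I2: IS=11 RO=12 EX=15 WR=16  [WAW R3: wait I1 write@10]
I3: IS=12 RO=17 EX=18 WR=19  [RAW R3: wait I2 write@16]
I4: IS=20 RO=21 EX=22 WR=23  [struct: IntU busy until I3 writes@19]
I5: IS=21 RO=22 EX=29 WR=30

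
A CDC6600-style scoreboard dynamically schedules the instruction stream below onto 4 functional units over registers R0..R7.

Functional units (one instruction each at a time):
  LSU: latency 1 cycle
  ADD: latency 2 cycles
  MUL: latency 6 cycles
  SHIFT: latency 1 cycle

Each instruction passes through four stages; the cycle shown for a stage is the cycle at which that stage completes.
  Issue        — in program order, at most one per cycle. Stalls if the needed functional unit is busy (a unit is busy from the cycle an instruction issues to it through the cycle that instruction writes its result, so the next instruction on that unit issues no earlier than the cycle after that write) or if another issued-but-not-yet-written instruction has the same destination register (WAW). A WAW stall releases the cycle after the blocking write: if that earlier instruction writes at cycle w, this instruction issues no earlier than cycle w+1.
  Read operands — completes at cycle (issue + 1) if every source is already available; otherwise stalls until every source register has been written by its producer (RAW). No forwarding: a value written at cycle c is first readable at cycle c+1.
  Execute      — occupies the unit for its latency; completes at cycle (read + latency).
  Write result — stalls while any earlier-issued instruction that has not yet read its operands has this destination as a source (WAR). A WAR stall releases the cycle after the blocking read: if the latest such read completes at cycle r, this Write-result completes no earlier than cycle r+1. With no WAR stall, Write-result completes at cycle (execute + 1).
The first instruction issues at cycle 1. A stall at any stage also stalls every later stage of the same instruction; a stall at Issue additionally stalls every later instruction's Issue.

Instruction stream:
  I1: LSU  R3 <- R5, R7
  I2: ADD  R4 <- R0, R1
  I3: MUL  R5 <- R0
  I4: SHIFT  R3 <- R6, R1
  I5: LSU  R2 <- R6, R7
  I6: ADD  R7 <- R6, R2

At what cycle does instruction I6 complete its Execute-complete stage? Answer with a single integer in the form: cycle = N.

cycle = 12

  I1 | 1 | 2 | 3 | 4
  I2 | 2 | 3 | 5 | 6
  I3 | 3 | 4 | 10 | 11
  I4 | 5 | 6 | 7 | 8   WAW R3: wait I1 write@4
  I5 | 6 | 7 | 8 | 9
  I6 | 7 | 10 | 12 | 13   RAW R2: wait I5 write@9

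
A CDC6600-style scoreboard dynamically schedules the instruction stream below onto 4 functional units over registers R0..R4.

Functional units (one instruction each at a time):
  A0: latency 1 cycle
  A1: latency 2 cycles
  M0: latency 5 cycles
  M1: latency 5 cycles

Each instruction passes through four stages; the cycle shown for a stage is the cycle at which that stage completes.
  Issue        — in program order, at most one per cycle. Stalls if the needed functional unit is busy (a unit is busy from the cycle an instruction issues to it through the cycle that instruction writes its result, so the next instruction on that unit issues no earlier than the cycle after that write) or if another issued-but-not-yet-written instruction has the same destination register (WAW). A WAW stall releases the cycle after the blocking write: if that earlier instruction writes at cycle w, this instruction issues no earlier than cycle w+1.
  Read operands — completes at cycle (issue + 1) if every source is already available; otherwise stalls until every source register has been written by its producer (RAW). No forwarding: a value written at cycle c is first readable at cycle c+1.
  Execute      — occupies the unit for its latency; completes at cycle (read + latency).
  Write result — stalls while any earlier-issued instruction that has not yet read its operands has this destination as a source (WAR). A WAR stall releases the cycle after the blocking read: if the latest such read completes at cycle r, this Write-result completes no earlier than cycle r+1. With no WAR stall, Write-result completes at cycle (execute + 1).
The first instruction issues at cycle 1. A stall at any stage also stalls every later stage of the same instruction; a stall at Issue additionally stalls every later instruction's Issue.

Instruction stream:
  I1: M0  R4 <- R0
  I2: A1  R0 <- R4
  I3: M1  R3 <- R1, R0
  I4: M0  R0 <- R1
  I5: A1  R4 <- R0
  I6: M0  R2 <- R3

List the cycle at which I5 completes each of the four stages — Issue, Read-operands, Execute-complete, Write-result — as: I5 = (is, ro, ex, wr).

  I1 | 1 | 2 | 7 | 8
  I2 | 2 | 9 | 11 | 12   RAW R4: wait I1 write@8
  I3 | 3 | 13 | 18 | 19   RAW R0: wait I2 write@12
  I4 | 13 | 14 | 19 | 20   WAW R0: wait I2 write@12
  I5 | 14 | 21 | 23 | 24   RAW R0: wait I4 write@20
  I6 | 21 | 22 | 27 | 28   struct: M0 busy until I4 writes@20

I5 = (14, 21, 23, 24)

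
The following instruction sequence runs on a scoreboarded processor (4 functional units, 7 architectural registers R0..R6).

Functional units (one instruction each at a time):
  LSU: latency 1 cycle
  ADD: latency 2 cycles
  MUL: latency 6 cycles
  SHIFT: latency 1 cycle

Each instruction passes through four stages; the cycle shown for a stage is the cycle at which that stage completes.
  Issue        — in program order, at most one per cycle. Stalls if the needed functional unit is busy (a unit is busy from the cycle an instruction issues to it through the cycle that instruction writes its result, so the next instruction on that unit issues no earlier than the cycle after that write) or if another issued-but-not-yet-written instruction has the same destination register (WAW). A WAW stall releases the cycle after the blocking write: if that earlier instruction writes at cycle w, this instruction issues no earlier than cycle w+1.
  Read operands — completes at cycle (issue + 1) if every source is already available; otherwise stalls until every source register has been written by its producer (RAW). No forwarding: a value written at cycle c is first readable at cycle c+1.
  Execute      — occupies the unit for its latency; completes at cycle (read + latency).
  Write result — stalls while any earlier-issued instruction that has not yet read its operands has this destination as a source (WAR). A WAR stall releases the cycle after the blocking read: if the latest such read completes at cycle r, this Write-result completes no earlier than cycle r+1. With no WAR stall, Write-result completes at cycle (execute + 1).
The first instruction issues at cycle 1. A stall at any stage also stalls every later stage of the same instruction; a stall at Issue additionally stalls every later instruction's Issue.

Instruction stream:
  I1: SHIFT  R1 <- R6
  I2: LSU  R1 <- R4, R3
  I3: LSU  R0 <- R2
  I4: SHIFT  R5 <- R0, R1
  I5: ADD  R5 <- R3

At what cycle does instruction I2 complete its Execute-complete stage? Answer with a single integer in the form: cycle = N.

c1: I1→SHIFT
c2: I1 RO
c3: I1 EX
c4: I1 WR R1
c5: I2→LSU
c6: I2 RO
c7: I2 EX
c8: I2 WR R1
c9: I3→LSU
c10: I3 RO | I4→SHIFT
c11: I3 EX
c12: I3 WR R0
c13: I4 RO
c14: I4 EX
c15: I4 WR R5
c16: I5→ADD
c17: I5 RO
c19: I5 EX
c20: I5 WR R5

cycle = 7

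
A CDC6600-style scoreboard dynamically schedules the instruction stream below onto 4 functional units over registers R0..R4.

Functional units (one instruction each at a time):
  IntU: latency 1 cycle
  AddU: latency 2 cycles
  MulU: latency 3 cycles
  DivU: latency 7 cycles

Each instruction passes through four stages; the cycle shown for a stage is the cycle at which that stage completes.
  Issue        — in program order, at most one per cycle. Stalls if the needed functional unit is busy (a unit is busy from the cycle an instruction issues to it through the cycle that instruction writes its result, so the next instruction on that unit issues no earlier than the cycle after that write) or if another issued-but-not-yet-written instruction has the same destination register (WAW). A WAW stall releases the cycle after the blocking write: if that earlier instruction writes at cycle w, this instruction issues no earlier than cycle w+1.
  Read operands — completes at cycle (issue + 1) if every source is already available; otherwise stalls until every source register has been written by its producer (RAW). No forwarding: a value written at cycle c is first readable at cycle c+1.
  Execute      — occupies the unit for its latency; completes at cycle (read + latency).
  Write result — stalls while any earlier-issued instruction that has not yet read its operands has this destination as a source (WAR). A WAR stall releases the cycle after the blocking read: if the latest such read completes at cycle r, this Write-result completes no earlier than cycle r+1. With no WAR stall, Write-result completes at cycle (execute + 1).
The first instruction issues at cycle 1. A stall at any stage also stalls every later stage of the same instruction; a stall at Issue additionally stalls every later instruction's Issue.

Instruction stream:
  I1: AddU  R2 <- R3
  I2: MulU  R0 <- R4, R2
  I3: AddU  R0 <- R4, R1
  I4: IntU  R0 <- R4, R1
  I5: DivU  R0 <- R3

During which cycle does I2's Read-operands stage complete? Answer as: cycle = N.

c1: issue I1 (AddU)
c2: I1 read-ops · issue I2 (MulU)
c4: I1 finished on AddU
c5: I1→R2
c6: I2 read-ops
c9: I2 finished on MulU
c10: I2→R0
c11: issue I3 (AddU)
c12: I3 read-ops
c14: I3 finished on AddU
c15: I3→R0
c16: issue I4 (IntU)
c17: I4 read-ops
c18: I4 finished on IntU
c19: I4→R0
c20: issue I5 (DivU)
c21: I5 read-ops
c28: I5 finished on DivU
c29: I5→R0

cycle = 6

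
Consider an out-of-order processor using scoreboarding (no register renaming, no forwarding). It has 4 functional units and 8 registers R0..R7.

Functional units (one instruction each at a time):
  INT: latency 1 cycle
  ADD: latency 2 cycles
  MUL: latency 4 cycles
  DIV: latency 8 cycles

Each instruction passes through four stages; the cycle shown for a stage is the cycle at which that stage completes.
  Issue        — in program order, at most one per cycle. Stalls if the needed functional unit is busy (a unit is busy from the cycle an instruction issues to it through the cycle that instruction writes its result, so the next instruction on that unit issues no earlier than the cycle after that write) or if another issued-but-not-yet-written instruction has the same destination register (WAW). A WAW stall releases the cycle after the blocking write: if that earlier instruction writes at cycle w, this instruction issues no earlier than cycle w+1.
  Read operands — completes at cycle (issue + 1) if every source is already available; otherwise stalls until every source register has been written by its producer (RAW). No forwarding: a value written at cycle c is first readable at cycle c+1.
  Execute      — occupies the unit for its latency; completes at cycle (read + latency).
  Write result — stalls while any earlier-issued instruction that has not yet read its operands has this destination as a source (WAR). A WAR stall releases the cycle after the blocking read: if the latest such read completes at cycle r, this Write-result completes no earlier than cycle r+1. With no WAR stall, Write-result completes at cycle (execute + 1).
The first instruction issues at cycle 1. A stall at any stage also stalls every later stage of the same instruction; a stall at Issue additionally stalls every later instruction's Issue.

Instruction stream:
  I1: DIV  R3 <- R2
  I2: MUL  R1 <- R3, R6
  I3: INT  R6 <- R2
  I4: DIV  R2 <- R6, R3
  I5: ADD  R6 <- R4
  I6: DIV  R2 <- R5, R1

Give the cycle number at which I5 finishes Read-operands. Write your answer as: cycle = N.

cycle = 15

[1] I1 dispatched to DIV
[2] I1 operands ready | I2 dispatched to MUL
[3] I3 dispatched to INT
[4] I3 operands ready
[5] I3 complete
[10] I1 complete
[11] R3←I1
[12] I2 operands ready | I4 dispatched to DIV
[13] R6←I3
[14] I4 operands ready | I5 dispatched to ADD
[15] I5 operands ready
[16] I2 complete
[17] R1←I2 | I5 complete
[18] R6←I5
[22] I4 complete
[23] R2←I4
[24] I6 dispatched to DIV
[25] I6 operands ready
[33] I6 complete
[34] R2←I6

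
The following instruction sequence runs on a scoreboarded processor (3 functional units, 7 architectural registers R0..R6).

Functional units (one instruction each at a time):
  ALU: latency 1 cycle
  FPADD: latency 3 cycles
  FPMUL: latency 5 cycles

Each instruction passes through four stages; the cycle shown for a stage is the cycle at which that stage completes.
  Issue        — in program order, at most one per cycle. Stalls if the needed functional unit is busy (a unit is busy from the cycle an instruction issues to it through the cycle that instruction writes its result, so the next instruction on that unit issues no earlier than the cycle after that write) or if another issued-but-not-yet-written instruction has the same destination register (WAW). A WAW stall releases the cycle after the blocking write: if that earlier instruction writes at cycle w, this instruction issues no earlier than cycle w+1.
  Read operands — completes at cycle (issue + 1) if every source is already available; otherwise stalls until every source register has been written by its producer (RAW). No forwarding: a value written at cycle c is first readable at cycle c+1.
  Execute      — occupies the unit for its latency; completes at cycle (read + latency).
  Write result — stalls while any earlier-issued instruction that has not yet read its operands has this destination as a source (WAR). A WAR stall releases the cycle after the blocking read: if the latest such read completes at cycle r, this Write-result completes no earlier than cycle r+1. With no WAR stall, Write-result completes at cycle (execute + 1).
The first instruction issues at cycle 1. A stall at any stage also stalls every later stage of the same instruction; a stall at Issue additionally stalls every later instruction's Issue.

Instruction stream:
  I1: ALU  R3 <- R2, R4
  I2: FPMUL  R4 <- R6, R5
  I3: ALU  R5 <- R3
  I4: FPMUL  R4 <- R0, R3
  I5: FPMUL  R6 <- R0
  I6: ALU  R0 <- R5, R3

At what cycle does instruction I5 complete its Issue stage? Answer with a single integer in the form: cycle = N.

cycle 1: I1 dispatched to ALU
cycle 2: I1 operands ready | I2 dispatched to FPMUL
cycle 3: I1 complete | I2 operands ready
cycle 4: R3←I1
cycle 5: I3 dispatched to ALU
cycle 6: I3 operands ready
cycle 7: I3 complete
cycle 8: I2 complete | R5←I3
cycle 9: R4←I2
cycle 10: I4 dispatched to FPMUL
cycle 11: I4 operands ready
cycle 16: I4 complete
cycle 17: R4←I4
cycle 18: I5 dispatched to FPMUL
cycle 19: I5 operands ready | I6 dispatched to ALU
cycle 20: I6 operands ready
cycle 21: I6 complete
cycle 22: R0←I6
cycle 24: I5 complete
cycle 25: R6←I5

cycle = 18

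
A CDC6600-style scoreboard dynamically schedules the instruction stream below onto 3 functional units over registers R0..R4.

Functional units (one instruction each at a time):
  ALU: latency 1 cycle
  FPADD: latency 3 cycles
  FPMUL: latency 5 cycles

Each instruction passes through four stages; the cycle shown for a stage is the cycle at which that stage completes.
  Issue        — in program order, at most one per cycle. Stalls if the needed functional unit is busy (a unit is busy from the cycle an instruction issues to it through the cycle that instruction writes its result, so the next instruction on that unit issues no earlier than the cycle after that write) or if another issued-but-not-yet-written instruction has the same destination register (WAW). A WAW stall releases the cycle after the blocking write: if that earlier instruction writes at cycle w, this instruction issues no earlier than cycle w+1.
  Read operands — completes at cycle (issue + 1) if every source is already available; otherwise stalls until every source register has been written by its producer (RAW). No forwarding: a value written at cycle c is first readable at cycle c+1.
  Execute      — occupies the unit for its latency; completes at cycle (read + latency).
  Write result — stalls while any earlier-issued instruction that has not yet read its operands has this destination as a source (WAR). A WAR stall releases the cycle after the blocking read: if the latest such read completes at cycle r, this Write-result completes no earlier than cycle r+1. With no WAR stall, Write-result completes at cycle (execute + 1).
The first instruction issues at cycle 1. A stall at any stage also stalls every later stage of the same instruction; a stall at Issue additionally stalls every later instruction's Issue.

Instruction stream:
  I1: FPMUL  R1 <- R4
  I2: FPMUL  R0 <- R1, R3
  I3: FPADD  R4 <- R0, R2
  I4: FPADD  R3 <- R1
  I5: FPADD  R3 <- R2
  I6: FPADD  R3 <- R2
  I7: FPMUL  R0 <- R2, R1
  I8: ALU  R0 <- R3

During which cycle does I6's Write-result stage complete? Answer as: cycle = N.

c1: I1→FPMUL
c2: I1 RO
c7: I1 EX
c8: I1 WR R1
c9: I2→FPMUL
c10: I2 RO, I3→FPADD
c15: I2 EX
c16: I2 WR R0
c17: I3 RO
c20: I3 EX
c21: I3 WR R4
c22: I4→FPADD
c23: I4 RO
c26: I4 EX
c27: I4 WR R3
c28: I5→FPADD
c29: I5 RO
c32: I5 EX
c33: I5 WR R3
c34: I6→FPADD
c35: I6 RO, I7→FPMUL
c36: I7 RO
c38: I6 EX
c39: I6 WR R3
c41: I7 EX
c42: I7 WR R0
c43: I8→ALU
c44: I8 RO
c45: I8 EX
c46: I8 WR R0

cycle = 39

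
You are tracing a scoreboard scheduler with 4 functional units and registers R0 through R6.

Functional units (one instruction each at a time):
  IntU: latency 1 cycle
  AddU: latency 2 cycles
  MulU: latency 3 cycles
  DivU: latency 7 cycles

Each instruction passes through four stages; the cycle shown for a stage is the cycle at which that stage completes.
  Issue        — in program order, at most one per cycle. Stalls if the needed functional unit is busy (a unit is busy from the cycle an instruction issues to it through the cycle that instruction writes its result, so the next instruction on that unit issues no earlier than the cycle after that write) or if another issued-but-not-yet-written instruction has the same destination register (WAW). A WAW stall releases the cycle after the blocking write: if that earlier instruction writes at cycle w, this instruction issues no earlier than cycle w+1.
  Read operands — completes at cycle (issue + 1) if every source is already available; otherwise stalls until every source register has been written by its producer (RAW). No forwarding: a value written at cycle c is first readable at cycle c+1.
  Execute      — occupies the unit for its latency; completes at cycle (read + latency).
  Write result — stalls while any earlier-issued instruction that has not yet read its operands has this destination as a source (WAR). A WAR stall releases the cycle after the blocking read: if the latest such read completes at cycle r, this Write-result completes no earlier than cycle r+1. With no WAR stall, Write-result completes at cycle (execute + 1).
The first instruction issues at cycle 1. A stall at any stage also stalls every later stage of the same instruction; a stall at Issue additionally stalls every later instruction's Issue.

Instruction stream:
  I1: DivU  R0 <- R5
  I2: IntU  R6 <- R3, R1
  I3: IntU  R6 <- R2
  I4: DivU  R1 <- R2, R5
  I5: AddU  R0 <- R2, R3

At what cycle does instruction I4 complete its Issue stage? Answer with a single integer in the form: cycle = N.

cycle = 11

t=1  I1 issues→DivU
t=2  I1 reads; I2 issues→IntU
t=3  I2 reads
t=4  I2 exec-done
t=5  I2 writes R6
t=6  I3 issues→IntU
t=7  I3 reads
t=8  I3 exec-done
t=9  I1 exec-done; I3 writes R6
t=10  I1 writes R0
t=11  I4 issues→DivU
t=12  I4 reads; I5 issues→AddU
t=13  I5 reads
t=15  I5 exec-done
t=16  I5 writes R0
t=19  I4 exec-done
t=20  I4 writes R1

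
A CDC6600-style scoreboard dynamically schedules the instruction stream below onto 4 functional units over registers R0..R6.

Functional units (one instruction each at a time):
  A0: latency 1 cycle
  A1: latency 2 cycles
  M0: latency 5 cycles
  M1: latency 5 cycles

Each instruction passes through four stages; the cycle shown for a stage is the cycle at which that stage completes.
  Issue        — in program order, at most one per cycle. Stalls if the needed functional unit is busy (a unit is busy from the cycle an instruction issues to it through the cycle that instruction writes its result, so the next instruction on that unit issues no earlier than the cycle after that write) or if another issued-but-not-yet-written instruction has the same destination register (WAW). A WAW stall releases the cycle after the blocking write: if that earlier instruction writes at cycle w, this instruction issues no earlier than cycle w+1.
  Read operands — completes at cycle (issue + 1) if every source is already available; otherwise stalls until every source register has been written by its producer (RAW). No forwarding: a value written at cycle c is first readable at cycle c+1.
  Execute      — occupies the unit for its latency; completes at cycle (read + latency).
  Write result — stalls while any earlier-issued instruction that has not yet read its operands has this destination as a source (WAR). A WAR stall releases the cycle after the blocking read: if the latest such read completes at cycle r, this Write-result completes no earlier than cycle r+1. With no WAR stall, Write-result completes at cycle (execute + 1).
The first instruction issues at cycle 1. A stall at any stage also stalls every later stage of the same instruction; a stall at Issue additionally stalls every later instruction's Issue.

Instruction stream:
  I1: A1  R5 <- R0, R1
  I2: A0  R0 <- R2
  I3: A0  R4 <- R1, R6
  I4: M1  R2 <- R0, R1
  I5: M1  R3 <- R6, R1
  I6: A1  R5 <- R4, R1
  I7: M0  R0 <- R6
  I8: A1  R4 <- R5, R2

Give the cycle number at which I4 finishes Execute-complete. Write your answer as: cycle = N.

cycle = 13

I1  is:1  ro:2  ex:4  wr:5
I2  is:2  ro:3  ex:4  wr:5
I3  is:6  ro:7  ex:8  wr:9  — struct: A0 busy until I2 writes@5
I4  is:7  ro:8  ex:13  wr:14
I5  is:15  ro:16  ex:21  wr:22  — struct: M1 busy until I4 writes@14
I6  is:16  ro:17  ex:19  wr:20
I7  is:17  ro:18  ex:23  wr:24
I8  is:21  ro:22  ex:24  wr:25  — struct: A1 busy until I6 writes@20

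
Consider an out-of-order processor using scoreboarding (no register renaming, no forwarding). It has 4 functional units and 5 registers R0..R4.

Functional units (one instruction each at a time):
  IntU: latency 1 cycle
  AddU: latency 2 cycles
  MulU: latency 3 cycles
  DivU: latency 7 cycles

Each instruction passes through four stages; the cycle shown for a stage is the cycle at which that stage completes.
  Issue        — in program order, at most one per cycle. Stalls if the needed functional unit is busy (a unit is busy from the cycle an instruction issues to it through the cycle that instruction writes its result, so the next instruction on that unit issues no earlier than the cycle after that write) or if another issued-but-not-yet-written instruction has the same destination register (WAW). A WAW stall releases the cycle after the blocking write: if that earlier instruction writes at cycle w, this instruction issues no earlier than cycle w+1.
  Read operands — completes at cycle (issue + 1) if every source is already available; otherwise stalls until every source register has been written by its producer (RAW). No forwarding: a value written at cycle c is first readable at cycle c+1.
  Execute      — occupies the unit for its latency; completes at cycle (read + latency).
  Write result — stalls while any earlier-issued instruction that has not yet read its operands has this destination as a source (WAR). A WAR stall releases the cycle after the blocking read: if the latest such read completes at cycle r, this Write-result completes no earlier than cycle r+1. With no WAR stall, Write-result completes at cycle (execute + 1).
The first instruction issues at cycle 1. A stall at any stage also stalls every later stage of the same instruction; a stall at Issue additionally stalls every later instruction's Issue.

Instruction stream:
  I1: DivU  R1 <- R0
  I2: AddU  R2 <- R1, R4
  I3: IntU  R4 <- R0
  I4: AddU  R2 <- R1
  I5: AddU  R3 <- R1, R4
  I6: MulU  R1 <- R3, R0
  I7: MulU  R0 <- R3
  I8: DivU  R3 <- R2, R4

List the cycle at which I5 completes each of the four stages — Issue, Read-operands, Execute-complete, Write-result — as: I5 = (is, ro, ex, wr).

cycle 1: I1 dispatched to DivU
cycle 2: I1 operands ready | I2 dispatched to AddU
cycle 3: I3 dispatched to IntU
cycle 4: I3 operands ready
cycle 5: I3 complete
cycle 9: I1 complete
cycle 10: R1←I1
cycle 11: I2 operands ready
cycle 12: R4←I3
cycle 13: I2 complete
cycle 14: R2←I2
cycle 15: I4 dispatched to AddU
cycle 16: I4 operands ready
cycle 18: I4 complete
cycle 19: R2←I4
cycle 20: I5 dispatched to AddU
cycle 21: I5 operands ready | I6 dispatched to MulU
cycle 23: I5 complete
cycle 24: R3←I5
cycle 25: I6 operands ready
cycle 28: I6 complete
cycle 29: R1←I6
cycle 30: I7 dispatched to MulU
cycle 31: I7 operands ready | I8 dispatched to DivU
cycle 32: I8 operands ready
cycle 34: I7 complete
cycle 35: R0←I7
cycle 39: I8 complete
cycle 40: R3←I8

I5 = (20, 21, 23, 24)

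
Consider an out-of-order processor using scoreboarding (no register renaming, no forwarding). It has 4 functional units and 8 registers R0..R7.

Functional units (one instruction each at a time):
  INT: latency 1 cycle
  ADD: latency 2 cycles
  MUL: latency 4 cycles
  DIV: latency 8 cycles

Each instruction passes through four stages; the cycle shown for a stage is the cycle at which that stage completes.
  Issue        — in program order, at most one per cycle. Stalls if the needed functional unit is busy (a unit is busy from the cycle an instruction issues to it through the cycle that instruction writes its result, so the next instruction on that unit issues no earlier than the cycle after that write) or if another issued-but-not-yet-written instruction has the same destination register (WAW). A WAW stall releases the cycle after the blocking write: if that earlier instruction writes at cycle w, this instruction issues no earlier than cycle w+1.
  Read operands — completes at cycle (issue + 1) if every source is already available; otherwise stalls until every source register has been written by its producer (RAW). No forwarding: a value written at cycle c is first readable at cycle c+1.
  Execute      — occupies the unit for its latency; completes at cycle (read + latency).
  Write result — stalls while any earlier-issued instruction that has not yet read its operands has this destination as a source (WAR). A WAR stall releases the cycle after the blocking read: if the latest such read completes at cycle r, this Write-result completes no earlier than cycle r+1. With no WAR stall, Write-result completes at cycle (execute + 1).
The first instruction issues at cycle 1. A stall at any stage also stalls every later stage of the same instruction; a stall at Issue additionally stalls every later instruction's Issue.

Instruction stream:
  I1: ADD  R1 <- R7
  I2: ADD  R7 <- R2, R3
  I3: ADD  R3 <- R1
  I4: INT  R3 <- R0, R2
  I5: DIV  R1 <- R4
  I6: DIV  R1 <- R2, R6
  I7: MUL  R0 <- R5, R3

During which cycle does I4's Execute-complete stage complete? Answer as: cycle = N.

cycle = 18

I1 -> (1, 2, 4, 5)
I2 -> (6, 7, 9, 10)  // struct: ADD busy until I1 writes@5
I3 -> (11, 12, 14, 15)  // struct: ADD busy until I2 writes@10
I4 -> (16, 17, 18, 19)  // WAW R3: wait I3 write@15
I5 -> (17, 18, 26, 27)
I6 -> (28, 29, 37, 38)  // struct: DIV busy until I5 writes@27
I7 -> (29, 30, 34, 35)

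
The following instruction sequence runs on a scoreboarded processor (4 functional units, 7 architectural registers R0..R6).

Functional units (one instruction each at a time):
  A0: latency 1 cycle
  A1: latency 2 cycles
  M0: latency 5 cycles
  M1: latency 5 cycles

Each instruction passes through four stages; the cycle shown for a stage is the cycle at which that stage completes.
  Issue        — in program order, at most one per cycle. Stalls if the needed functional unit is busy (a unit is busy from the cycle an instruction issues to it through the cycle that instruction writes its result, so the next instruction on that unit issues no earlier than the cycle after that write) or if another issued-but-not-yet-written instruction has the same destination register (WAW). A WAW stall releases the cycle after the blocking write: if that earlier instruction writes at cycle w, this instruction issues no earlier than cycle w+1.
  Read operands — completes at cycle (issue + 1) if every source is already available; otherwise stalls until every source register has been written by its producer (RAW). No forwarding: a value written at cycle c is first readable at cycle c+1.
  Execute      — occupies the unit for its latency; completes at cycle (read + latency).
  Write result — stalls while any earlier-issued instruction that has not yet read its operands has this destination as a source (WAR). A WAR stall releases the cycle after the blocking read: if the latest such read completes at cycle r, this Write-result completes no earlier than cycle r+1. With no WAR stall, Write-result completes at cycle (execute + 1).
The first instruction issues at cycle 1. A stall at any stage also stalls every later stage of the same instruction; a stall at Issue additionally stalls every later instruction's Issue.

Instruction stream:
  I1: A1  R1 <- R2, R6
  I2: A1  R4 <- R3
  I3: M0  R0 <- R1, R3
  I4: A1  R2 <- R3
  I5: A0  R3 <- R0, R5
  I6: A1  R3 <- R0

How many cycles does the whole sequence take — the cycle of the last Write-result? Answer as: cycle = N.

[1] I1→A1
[2] I1 RO
[4] I1 EX
[5] I1 WR R1
[6] I2→A1
[7] I2 RO | I3→M0
[8] I3 RO
[9] I2 EX
[10] I2 WR R4
[11] I4→A1
[12] I4 RO | I5→A0
[13] I3 EX
[14] I3 WR R0 | I4 EX
[15] I4 WR R2 | I5 RO
[16] I5 EX
[17] I5 WR R3
[18] I6→A1
[19] I6 RO
[21] I6 EX
[22] I6 WR R3

cycle = 22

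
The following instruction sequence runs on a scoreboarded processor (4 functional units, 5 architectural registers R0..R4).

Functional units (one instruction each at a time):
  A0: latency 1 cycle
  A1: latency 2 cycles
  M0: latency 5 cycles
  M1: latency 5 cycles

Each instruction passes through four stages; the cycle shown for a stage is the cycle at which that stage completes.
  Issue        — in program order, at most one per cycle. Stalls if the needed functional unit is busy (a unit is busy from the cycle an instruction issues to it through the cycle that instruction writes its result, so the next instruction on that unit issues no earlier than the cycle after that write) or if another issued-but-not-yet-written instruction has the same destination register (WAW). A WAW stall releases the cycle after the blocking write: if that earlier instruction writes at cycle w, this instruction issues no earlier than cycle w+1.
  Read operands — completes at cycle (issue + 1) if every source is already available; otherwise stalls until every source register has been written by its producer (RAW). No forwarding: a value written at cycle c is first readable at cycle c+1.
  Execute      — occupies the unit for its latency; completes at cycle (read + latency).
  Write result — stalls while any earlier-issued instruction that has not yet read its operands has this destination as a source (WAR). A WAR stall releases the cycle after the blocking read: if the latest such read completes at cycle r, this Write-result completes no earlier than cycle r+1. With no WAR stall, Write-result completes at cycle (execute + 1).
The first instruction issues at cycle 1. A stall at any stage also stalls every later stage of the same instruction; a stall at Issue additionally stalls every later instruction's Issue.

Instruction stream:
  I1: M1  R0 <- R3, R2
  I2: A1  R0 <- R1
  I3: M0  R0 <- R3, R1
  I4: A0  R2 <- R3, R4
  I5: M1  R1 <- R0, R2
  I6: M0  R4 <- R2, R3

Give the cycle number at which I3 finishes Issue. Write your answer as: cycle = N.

cycle = 14

[1] I1→M1
[2] I1 RO
[7] I1 EX
[8] I1 WR R0
[9] I2→A1
[10] I2 RO
[12] I2 EX
[13] I2 WR R0
[14] I3→M0
[15] I3 RO; I4→A0
[16] I4 RO; I5→M1
[17] I4 EX
[18] I4 WR R2
[20] I3 EX
[21] I3 WR R0
[22] I5 RO; I6→M0
[23] I6 RO
[27] I5 EX
[28] I5 WR R1; I6 EX
[29] I6 WR R4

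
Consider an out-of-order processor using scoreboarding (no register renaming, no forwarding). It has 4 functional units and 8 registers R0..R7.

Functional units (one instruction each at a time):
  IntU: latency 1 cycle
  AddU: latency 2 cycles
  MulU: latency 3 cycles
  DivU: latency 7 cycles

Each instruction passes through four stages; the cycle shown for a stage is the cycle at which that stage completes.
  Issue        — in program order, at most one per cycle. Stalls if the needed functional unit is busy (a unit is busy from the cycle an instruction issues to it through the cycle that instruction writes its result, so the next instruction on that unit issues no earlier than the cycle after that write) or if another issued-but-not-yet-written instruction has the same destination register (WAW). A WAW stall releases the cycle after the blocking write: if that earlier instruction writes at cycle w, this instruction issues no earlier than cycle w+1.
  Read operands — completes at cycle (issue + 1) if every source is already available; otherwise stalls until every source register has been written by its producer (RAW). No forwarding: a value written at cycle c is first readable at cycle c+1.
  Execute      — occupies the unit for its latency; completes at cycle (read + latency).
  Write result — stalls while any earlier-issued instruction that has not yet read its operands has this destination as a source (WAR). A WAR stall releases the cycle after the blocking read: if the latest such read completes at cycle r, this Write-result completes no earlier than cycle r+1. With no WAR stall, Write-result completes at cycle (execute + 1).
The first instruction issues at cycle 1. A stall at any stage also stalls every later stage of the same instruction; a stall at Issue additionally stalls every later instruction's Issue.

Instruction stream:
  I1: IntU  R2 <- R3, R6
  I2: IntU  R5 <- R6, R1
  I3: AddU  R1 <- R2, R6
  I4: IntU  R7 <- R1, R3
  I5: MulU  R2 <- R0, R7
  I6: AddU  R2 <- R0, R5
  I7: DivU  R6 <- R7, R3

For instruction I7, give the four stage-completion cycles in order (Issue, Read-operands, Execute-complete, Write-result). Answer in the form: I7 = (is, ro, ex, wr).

cycle 1: I1 dispatched to IntU
cycle 2: I1 operands ready
cycle 3: I1 complete
cycle 4: R2←I1
cycle 5: I2 dispatched to IntU
cycle 6: I2 operands ready, I3 dispatched to AddU
cycle 7: I2 complete, I3 operands ready
cycle 8: R5←I2
cycle 9: I3 complete, I4 dispatched to IntU
cycle 10: R1←I3, I5 dispatched to MulU
cycle 11: I4 operands ready
cycle 12: I4 complete
cycle 13: R7←I4
cycle 14: I5 operands ready
cycle 17: I5 complete
cycle 18: R2←I5
cycle 19: I6 dispatched to AddU
cycle 20: I6 operands ready, I7 dispatched to DivU
cycle 21: I7 operands ready
cycle 22: I6 complete
cycle 23: R2←I6
cycle 28: I7 complete
cycle 29: R6←I7

I7 = (20, 21, 28, 29)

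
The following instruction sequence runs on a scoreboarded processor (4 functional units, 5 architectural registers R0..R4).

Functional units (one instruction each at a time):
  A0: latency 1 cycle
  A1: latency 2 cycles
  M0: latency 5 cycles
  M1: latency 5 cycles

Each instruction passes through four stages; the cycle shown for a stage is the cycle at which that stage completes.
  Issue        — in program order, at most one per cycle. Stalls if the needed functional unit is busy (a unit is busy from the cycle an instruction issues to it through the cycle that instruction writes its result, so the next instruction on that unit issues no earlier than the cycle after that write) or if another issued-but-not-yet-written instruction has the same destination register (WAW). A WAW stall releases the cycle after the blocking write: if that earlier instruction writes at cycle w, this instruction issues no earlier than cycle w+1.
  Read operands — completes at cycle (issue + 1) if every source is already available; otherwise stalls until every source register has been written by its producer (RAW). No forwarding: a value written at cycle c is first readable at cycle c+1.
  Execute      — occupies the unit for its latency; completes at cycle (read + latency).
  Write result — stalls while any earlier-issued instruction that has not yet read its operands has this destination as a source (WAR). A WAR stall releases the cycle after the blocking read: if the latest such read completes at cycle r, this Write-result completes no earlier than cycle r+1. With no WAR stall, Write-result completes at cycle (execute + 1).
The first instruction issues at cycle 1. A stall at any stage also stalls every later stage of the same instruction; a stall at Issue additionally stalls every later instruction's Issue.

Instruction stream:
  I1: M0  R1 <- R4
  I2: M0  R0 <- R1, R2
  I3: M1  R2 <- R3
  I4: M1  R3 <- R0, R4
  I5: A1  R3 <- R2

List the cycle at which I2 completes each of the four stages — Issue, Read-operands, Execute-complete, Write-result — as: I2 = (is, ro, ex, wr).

I2 = (9, 10, 15, 16)

t=1  issue I1 (M0)
t=2  I1 read-ops
t=7  I1 finished on M0
t=8  I1→R1
t=9  issue I2 (M0)
t=10  I2 read-ops | issue I3 (M1)
t=11  I3 read-ops
t=15  I2 finished on M0
t=16  I2→R0 | I3 finished on M1
t=17  I3→R2
t=18  issue I4 (M1)
t=19  I4 read-ops
t=24  I4 finished on M1
t=25  I4→R3
t=26  issue I5 (A1)
t=27  I5 read-ops
t=29  I5 finished on A1
t=30  I5→R3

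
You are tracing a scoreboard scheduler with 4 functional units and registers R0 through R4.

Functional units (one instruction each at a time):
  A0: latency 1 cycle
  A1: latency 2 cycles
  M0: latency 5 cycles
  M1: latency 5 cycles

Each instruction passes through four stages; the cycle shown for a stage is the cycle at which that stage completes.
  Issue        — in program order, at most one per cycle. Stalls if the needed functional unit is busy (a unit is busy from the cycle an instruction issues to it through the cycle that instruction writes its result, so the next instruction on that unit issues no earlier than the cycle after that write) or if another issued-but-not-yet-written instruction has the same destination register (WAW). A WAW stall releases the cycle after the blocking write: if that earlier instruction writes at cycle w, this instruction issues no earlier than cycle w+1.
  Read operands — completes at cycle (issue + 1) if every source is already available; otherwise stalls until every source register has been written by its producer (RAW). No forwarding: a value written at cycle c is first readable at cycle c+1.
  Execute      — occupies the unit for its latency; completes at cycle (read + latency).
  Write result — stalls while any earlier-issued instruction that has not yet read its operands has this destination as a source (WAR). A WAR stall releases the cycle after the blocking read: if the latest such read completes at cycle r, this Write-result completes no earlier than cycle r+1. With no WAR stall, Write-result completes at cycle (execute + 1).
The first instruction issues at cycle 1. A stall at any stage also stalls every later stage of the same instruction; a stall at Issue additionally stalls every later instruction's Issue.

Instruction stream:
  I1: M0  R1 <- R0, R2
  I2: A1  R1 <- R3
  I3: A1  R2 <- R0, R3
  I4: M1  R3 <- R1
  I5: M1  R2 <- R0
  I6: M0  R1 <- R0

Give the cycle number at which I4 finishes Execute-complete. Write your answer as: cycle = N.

  I1 | 1 | 2 | 7 | 8
  I2 | 9 | 10 | 12 | 13   WAW R1: wait I1 write@8
  I3 | 14 | 15 | 17 | 18   struct: A1 busy until I2 writes@13
  I4 | 15 | 16 | 21 | 22
  I5 | 23 | 24 | 29 | 30   struct: M1 busy until I4 writes@22
  I6 | 24 | 25 | 30 | 31

cycle = 21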